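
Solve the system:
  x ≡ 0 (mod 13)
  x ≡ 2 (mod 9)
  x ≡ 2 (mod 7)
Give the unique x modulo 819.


Moduli 13, 9, 7 are pairwise coprime; by CRT there is a unique solution modulo M = 13 · 9 · 7 = 819.
Solve pairwise, accumulating the modulus:
  Start with x ≡ 0 (mod 13).
  Combine with x ≡ 2 (mod 9): since gcd(13, 9) = 1, we get a unique residue mod 117.
    Write x = 0 + 13·t and substitute into x ≡ 2 (mod 9): 13·t ≡ 2 − 0 = 2 (mod 9).
    Reduce coefficients mod 9: 4·t ≡ 2 (mod 9).
    The inverse of 4 mod 9 is 7 (since 4·7 = 28 = 3·9 + 1), so t ≡ 7·2 = 14 ≡ 5 (mod 9).
    Then x = 0 + 13·5 = 65, valid modulo lcm(13, 9) = 117: x ≡ 65 (mod 117).
  Combine with x ≡ 2 (mod 7): since gcd(117, 7) = 1, we get a unique residue mod 819.
    Write x = 65 + 117·t and substitute into x ≡ 2 (mod 7): 117·t ≡ 2 − 65 = -63 (mod 7).
    Reduce coefficients mod 7: 5·t ≡ 0 (mod 7).
    The inverse of 5 mod 7 is 3 (since 5·3 = 15 = 2·7 + 1), so t ≡ 3·0 = 0 ≡ 0 (mod 7).
    Then x = 65 + 117·0 = 65, valid modulo lcm(117, 7) = 819: x ≡ 65 (mod 819).
Verify: 65 mod 13 = 0 ✓, 65 mod 9 = 2 ✓, 65 mod 7 = 2 ✓.

x ≡ 65 (mod 819).


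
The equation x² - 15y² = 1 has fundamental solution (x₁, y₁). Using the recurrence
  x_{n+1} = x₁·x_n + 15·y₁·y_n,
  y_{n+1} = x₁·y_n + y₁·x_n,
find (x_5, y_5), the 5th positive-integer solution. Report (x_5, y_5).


Step 1: Find the fundamental solution (x₁, y₁) of x² - 15y² = 1.
  Expand √15 as a continued fraction. a₀ = ⌊√15⌋ = 3; iterate m_{k+1} = d_k·a_k − m_k, d_{k+1} = (15 − m_{k+1}²)/d_k, a_{k+1} = ⌊(a₀ + m_{k+1})/d_{k+1}⌋ (starting m₀ = 0, d₀ = 1), with convergents p_k = a_k·p_{k-1} + p_{k-2}, q_k = a_k·q_{k-1} + q_{k-2} (p₋₁ = 1, q₋₁ = 0):
  k = 0: a₀ = 3; p₀/q₀ = 3/1; p₀² − 15·q₀² = 9 − 15 = -6.
  k = 1: m = 3, d = 6, a = ⌊(3 + 3)/6⌋ = 1; p/q = (1·3 + 1)/(1·1 + 0) = 4/1; p² − 15·q² = 16 − 15 = 1.
  The first convergent with p² − 15·q² = 1 gives the fundamental solution (x₁, y₁) = (4, 1).
Step 2: Apply the recurrence (x_{n+1}, y_{n+1}) = (x₁x_n + 15y₁y_n, x₁y_n + y₁x_n) repeatedly.
  From (x_1, y_1) = (4, 1): x_2 = 4·4 + 15·1·1 = 31; y_2 = 4·1 + 1·4 = 8.
  From (x_2, y_2) = (31, 8): x_3 = 4·31 + 15·1·8 = 244; y_3 = 4·8 + 1·31 = 63.
  From (x_3, y_3) = (244, 63): x_4 = 4·244 + 15·1·63 = 1921; y_4 = 4·63 + 1·244 = 496.
  From (x_4, y_4) = (1921, 496): x_5 = 4·1921 + 15·1·496 = 15124; y_5 = 4·496 + 1·1921 = 3905.
Step 3: Verify x_5² - 15·y_5² = 228735376 - 228735375 = 1 (should be 1). ✓

(x_1, y_1) = (4, 1); (x_5, y_5) = (15124, 3905).


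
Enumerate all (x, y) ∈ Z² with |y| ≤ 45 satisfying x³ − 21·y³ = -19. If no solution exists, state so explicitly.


The equation is x³ - 21y³ = -19. For fixed y, x³ = 21·y³ − 19, so a solution requires the RHS to be a perfect cube.
Strategy: iterate y from -45 to 45, compute RHS = 21·y³ − 19, and check whether it is a (positive or negative) perfect cube.
Check small values of y:
  y = 0: RHS = -19 is not a perfect cube.
  y = 1: RHS = 2 is not a perfect cube.
  y = -1: RHS = -40 is not a perfect cube.
  y = 2: RHS = 149 is not a perfect cube.
  y = -2: RHS = -187 is not a perfect cube.
  y = 3: RHS = 548 is not a perfect cube.
  y = -3: RHS = -586 is not a perfect cube.
Continuing the search up to |y| = 45 finds no solutions either.
No (x, y) in the scanned range satisfies the equation.

No integer solutions with |y| ≤ 45.


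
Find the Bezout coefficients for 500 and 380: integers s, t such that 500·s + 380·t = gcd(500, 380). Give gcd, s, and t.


Euclidean algorithm on (500, 380) — divide until remainder is 0:
  500 = 1 · 380 + 120
  380 = 3 · 120 + 20
  120 = 6 · 20 + 0
gcd(500, 380) = 20.
Track Bezout coefficients alongside the remainders: start with r₀ = 500 = a·1 + b·0 (s = 1, t = 0) and r₁ = 380 = a·0 + b·1 (s = 0, t = 1); each new remainder r_{k+1} = r_{k-1} − q_k·r_k inherits s_{k+1} = s_{k-1} − q_k·s_k, t_{k+1} = t_{k-1} − q_k·t_k, so r_k = a·s_k + b·t_k at every step:
  q = 1: r = 120, s = 1 − 1·0 = 1, t = 0 − 1·1 = -1  (check: 500·1 + 380·(-1) = 120)
  q = 3: r = 20, s = 0 − 3·1 = -3, t = 1 − 3·(-1) = 4  (check: 500·(-3) + 380·4 = 20)
The row with r = 20 (the gcd) gives the Bezout coefficients s = -3, t = 4.
Result: 500 · (-3) + 380 · (4) = 20.

gcd(500, 380) = 20; s = -3, t = 4 (check: 500·(-3) + 380·4 = 20).


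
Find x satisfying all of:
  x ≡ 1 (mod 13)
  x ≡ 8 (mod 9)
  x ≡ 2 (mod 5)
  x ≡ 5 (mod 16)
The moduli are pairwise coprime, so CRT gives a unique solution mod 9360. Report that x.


Product of moduli M = 13 · 9 · 5 · 16 = 9360.
Merge one congruence at a time:
  Start: x ≡ 1 (mod 13).
  Combine with x ≡ 8 (mod 9); new modulus lcm = 117.
    Write x = 1 + 13·t and substitute into x ≡ 8 (mod 9): 13·t ≡ 8 − 1 = 7 (mod 9).
    Reduce coefficients mod 9: 4·t ≡ 7 (mod 9).
    The inverse of 4 mod 9 is 7 (since 4·7 = 28 = 3·9 + 1), so t ≡ 7·7 = 49 ≡ 4 (mod 9).
    Then x = 1 + 13·4 = 53, valid modulo lcm(13, 9) = 117: x ≡ 53 (mod 117).
  Combine with x ≡ 2 (mod 5); new modulus lcm = 585.
    Write x = 53 + 117·t and substitute into x ≡ 2 (mod 5): 117·t ≡ 2 − 53 = -51 (mod 5).
    Reduce coefficients mod 5: 2·t ≡ 4 (mod 5).
    The inverse of 2 mod 5 is 3 (since 2·3 = 6 = 1·5 + 1), so t ≡ 3·4 = 12 ≡ 2 (mod 5).
    Then x = 53 + 117·2 = 287, valid modulo lcm(117, 5) = 585: x ≡ 287 (mod 585).
  Combine with x ≡ 5 (mod 16); new modulus lcm = 9360.
    Write x = 287 + 585·t and substitute into x ≡ 5 (mod 16): 585·t ≡ 5 − 287 = -282 (mod 16).
    Reduce coefficients mod 16: 9·t ≡ 6 (mod 16).
    The inverse of 9 mod 16 is 9 (since 9·9 = 81 = 5·16 + 1), so t ≡ 9·6 = 54 ≡ 6 (mod 16).
    Then x = 287 + 585·6 = 3797, valid modulo lcm(585, 16) = 9360: x ≡ 3797 (mod 9360).
Verify against each original: 3797 mod 13 = 1, 3797 mod 9 = 8, 3797 mod 5 = 2, 3797 mod 16 = 5.

x ≡ 3797 (mod 9360).


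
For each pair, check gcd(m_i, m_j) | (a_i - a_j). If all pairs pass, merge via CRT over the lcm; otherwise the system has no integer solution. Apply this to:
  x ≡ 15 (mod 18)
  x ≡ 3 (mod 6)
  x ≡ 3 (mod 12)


Moduli 18, 6, 12 are not pairwise coprime, so CRT works modulo lcm(m_i) when all pairwise compatibility conditions hold.
Pairwise compatibility: gcd(m_i, m_j) must divide a_i - a_j for every pair.
Merge one congruence at a time:
  Start: x ≡ 15 (mod 18).
  Combine with x ≡ 3 (mod 6): gcd(18, 6) = 6; 3 - 15 = -12, which IS divisible by 6, so compatible.
    Write x = 15 + 18·t and substitute into x ≡ 3 (mod 6): 18·t ≡ 3 − 15 = -12 (mod 6).
    Divide the congruence (and modulus) by g = 6: 3·t ≡ -2 (mod 1).
    Modulo 1 every t works; take t = 0.
    Then x = 15 + 18·0 = 15, valid modulo lcm(18, 6) = 18: x ≡ 15 (mod 18).
  Combine with x ≡ 3 (mod 12): gcd(18, 12) = 6; 3 - 15 = -12, which IS divisible by 6, so compatible.
    Write x = 15 + 18·t and substitute into x ≡ 3 (mod 12): 18·t ≡ 3 − 15 = -12 (mod 12).
    Divide the congruence (and modulus) by g = 6: 3·t ≡ -2 (mod 2).
    Reduce coefficients mod 2: 1·t ≡ 0 (mod 2).
    So t ≡ 0 (mod 2).
    Then x = 15 + 18·0 = 15, valid modulo lcm(18, 12) = 36: x ≡ 15 (mod 36).
Verify: 15 mod 18 = 15, 15 mod 6 = 3, 15 mod 12 = 3.

x ≡ 15 (mod 36).


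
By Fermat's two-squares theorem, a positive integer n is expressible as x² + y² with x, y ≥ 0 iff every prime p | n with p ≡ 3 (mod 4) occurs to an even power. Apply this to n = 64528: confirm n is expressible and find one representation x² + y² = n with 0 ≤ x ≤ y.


Step 1: Factor n = 64528 = 2^4 · 37 · 109.
Step 2: Check the mod-4 condition on each prime factor: 2 = 2 (special); 37 ≡ 1 (mod 4), exponent 1; 109 ≡ 1 (mod 4), exponent 1.
All primes ≡ 3 (mod 4) appear to even exponent (or don't appear), so by the two-squares theorem n IS expressible as a sum of two squares.
Step 3: Build a representation. Group n = k² · m with k = 4 and m = 37 · 109 = 4033 (a product of primes ≡ 1 (mod 4)); a representation of m scales to one of n via (k·x)² + (k·y)² = k²(x² + y²). Each prime p ≡ 1 (mod 4) is itself a sum of two squares; find a² by testing p − a² for a perfect square:
  37: 37 − 1² = 36 = 6² ⇒ 37 = 1² + 6².
  109: 109 − 1² = 108, 109 − 2² = 105, 109 − 3² = 100 = 10² ⇒ 109 = 3² + 10².
  Combine using the Brahmagupta–Fibonacci identity (a² + b²)(c² + d²) = (ac − bd)² + (ad + bc)² = (ac + bd)² + (ad − bc)²:
  37 · 109 = 4033: from (1² + 6²)(3² + 10²), take (1·3 − 6·10, 1·10 + 6·3) = (3 − 60, 10 + 18) = (-57, 28); dropping signs (only squares matter) gives (57, 28); check 57² + 28² = 3249 + 784 = 4033 ✓.
  Scale by k = 4: (4·57, 4·28) = (228, 112).
Step 4: Order so x ≤ y and verify: 112² + 228² = 12544 + 51984 = 64528 = n. ✓

n = 64528 = 112² + 228² (one valid representation with x ≤ y).


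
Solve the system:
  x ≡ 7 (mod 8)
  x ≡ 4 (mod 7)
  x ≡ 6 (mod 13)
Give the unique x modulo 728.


Moduli 8, 7, 13 are pairwise coprime; by CRT there is a unique solution modulo M = 8 · 7 · 13 = 728.
Solve pairwise, accumulating the modulus:
  Start with x ≡ 7 (mod 8).
  Combine with x ≡ 4 (mod 7): since gcd(8, 7) = 1, we get a unique residue mod 56.
    Write x = 7 + 8·t and substitute into x ≡ 4 (mod 7): 8·t ≡ 4 − 7 = -3 (mod 7).
    Reduce coefficients mod 7: 1·t ≡ 4 (mod 7).
    So t ≡ 4 (mod 7).
    Then x = 7 + 8·4 = 39, valid modulo lcm(8, 7) = 56: x ≡ 39 (mod 56).
  Combine with x ≡ 6 (mod 13): since gcd(56, 13) = 1, we get a unique residue mod 728.
    Write x = 39 + 56·t and substitute into x ≡ 6 (mod 13): 56·t ≡ 6 − 39 = -33 (mod 13).
    Reduce coefficients mod 13: 4·t ≡ 6 (mod 13).
    The inverse of 4 mod 13 is 10 (since 4·10 = 40 = 3·13 + 1), so t ≡ 10·6 = 60 ≡ 8 (mod 13).
    Then x = 39 + 56·8 = 487, valid modulo lcm(56, 13) = 728: x ≡ 487 (mod 728).
Verify: 487 mod 8 = 7 ✓, 487 mod 7 = 4 ✓, 487 mod 13 = 6 ✓.

x ≡ 487 (mod 728).


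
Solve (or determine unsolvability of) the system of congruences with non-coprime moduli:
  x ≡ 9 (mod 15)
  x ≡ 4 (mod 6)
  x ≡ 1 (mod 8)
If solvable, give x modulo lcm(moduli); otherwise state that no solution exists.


Moduli 15, 6, 8 are not pairwise coprime, so CRT works modulo lcm(m_i) when all pairwise compatibility conditions hold.
Pairwise compatibility: gcd(m_i, m_j) must divide a_i - a_j for every pair.
Merge one congruence at a time:
  Start: x ≡ 9 (mod 15).
  Combine with x ≡ 4 (mod 6): gcd(15, 6) = 3, and 4 - 9 = -5 is NOT divisible by 3.
    ⇒ system is inconsistent (no integer solution).

No solution (the system is inconsistent).


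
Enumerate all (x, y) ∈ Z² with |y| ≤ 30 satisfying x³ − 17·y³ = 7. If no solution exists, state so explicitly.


The equation is x³ - 17y³ = 7. For fixed y, x³ = 17·y³ + 7, so a solution requires the RHS to be a perfect cube.
Strategy: iterate y from -30 to 30, compute RHS = 17·y³ + 7, and check whether it is a (positive or negative) perfect cube.
Check small values of y:
  y = 0: RHS = 7 is not a perfect cube.
  y = 1: RHS = 24 is not a perfect cube.
  y = -1: RHS = -10 is not a perfect cube.
  y = 2: RHS = 143 is not a perfect cube.
  y = -2: RHS = -129 is not a perfect cube.
  y = 3: RHS = 466 is not a perfect cube.
  y = -3: RHS = -452 is not a perfect cube.
Continuing the search up to |y| = 30 finds no solutions either.
No (x, y) in the scanned range satisfies the equation.

No integer solutions with |y| ≤ 30.


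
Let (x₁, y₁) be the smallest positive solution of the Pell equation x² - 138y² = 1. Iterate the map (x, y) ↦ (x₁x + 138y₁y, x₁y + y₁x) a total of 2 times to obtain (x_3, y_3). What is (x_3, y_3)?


Step 1: Find the fundamental solution (x₁, y₁) of x² - 138y² = 1.
  Expand √138 as a continued fraction. a₀ = ⌊√138⌋ = 11; iterate m_{k+1} = d_k·a_k − m_k, d_{k+1} = (138 − m_{k+1}²)/d_k, a_{k+1} = ⌊(a₀ + m_{k+1})/d_{k+1}⌋ (starting m₀ = 0, d₀ = 1), with convergents p_k = a_k·p_{k-1} + p_{k-2}, q_k = a_k·q_{k-1} + q_{k-2} (p₋₁ = 1, q₋₁ = 0):
  k = 0: a₀ = 11; p₀/q₀ = 11/1; p₀² − 138·q₀² = 121 − 138 = -17.
  k = 1: m = 11, d = 17, a = ⌊(11 + 11)/17⌋ = 1; p/q = (1·11 + 1)/(1·1 + 0) = 12/1; p² − 138·q² = 144 − 138 = 6.
  k = 2: m = 6, d = 6, a = ⌊(11 + 6)/6⌋ = 2; p/q = (2·12 + 11)/(2·1 + 1) = 35/3; p² − 138·q² = 1225 − 1242 = -17.
  k = 3: m = 6, d = 17, a = ⌊(11 + 6)/17⌋ = 1; p/q = (1·35 + 12)/(1·3 + 1) = 47/4; p² − 138·q² = 2209 − 2208 = 1.
  The first convergent with p² − 138·q² = 1 gives the fundamental solution (x₁, y₁) = (47, 4).
Step 2: Apply the recurrence (x_{n+1}, y_{n+1}) = (x₁x_n + 138y₁y_n, x₁y_n + y₁x_n) repeatedly.
  From (x_1, y_1) = (47, 4): x_2 = 47·47 + 138·4·4 = 4417; y_2 = 47·4 + 4·47 = 376.
  From (x_2, y_2) = (4417, 376): x_3 = 47·4417 + 138·4·376 = 415151; y_3 = 47·376 + 4·4417 = 35340.
Step 3: Verify x_3² - 138·y_3² = 172350352801 - 172350352800 = 1 (should be 1). ✓

(x_1, y_1) = (47, 4); (x_3, y_3) = (415151, 35340).


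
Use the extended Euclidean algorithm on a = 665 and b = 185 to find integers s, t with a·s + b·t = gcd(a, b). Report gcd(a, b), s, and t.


Euclidean algorithm on (665, 185) — divide until remainder is 0:
  665 = 3 · 185 + 110
  185 = 1 · 110 + 75
  110 = 1 · 75 + 35
  75 = 2 · 35 + 5
  35 = 7 · 5 + 0
gcd(665, 185) = 5.
Track Bezout coefficients alongside the remainders: start with r₀ = 665 = a·1 + b·0 (s = 1, t = 0) and r₁ = 185 = a·0 + b·1 (s = 0, t = 1); each new remainder r_{k+1} = r_{k-1} − q_k·r_k inherits s_{k+1} = s_{k-1} − q_k·s_k, t_{k+1} = t_{k-1} − q_k·t_k, so r_k = a·s_k + b·t_k at every step:
  q = 3: r = 110, s = 1 − 3·0 = 1, t = 0 − 3·1 = -3  (check: 665·1 + 185·(-3) = 110)
  q = 1: r = 75, s = 0 − 1·1 = -1, t = 1 − 1·(-3) = 4  (check: 665·(-1) + 185·4 = 75)
  q = 1: r = 35, s = 1 − 1·(-1) = 2, t = -3 − 1·4 = -7  (check: 665·2 + 185·(-7) = 35)
  q = 2: r = 5, s = -1 − 2·2 = -5, t = 4 − 2·(-7) = 18  (check: 665·(-5) + 185·18 = 5)
The row with r = 5 (the gcd) gives the Bezout coefficients s = -5, t = 18.
Result: 665 · (-5) + 185 · (18) = 5.

gcd(665, 185) = 5; s = -5, t = 18 (check: 665·(-5) + 185·18 = 5).


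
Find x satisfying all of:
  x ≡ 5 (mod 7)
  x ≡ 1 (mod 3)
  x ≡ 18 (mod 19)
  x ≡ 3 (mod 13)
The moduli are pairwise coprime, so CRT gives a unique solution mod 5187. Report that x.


Product of moduli M = 7 · 3 · 19 · 13 = 5187.
Merge one congruence at a time:
  Start: x ≡ 5 (mod 7).
  Combine with x ≡ 1 (mod 3); new modulus lcm = 21.
    Write x = 5 + 7·t and substitute into x ≡ 1 (mod 3): 7·t ≡ 1 − 5 = -4 (mod 3).
    Reduce coefficients mod 3: 1·t ≡ 2 (mod 3).
    So t ≡ 2 (mod 3).
    Then x = 5 + 7·2 = 19, valid modulo lcm(7, 3) = 21: x ≡ 19 (mod 21).
  Combine with x ≡ 18 (mod 19); new modulus lcm = 399.
    Write x = 19 + 21·t and substitute into x ≡ 18 (mod 19): 21·t ≡ 18 − 19 = -1 (mod 19).
    Reduce coefficients mod 19: 2·t ≡ 18 (mod 19).
    The inverse of 2 mod 19 is 10 (since 2·10 = 20 = 1·19 + 1), so t ≡ 10·18 = 180 ≡ 9 (mod 19).
    Then x = 19 + 21·9 = 208, valid modulo lcm(21, 19) = 399: x ≡ 208 (mod 399).
  Combine with x ≡ 3 (mod 13); new modulus lcm = 5187.
    Write x = 208 + 399·t and substitute into x ≡ 3 (mod 13): 399·t ≡ 3 − 208 = -205 (mod 13).
    Reduce coefficients mod 13: 9·t ≡ 3 (mod 13).
    The inverse of 9 mod 13 is 3 (since 9·3 = 27 = 2·13 + 1), so t ≡ 3·3 = 9 ≡ 9 (mod 13).
    Then x = 208 + 399·9 = 3799, valid modulo lcm(399, 13) = 5187: x ≡ 3799 (mod 5187).
Verify against each original: 3799 mod 7 = 5, 3799 mod 3 = 1, 3799 mod 19 = 18, 3799 mod 13 = 3.

x ≡ 3799 (mod 5187).


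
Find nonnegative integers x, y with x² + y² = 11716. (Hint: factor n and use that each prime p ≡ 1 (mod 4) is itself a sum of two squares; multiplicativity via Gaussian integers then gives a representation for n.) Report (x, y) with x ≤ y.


Step 1: Factor n = 11716 = 2^2 · 29 · 101.
Step 2: Check the mod-4 condition on each prime factor: 2 = 2 (special); 29 ≡ 1 (mod 4), exponent 1; 101 ≡ 1 (mod 4), exponent 1.
All primes ≡ 3 (mod 4) appear to even exponent (or don't appear), so by the two-squares theorem n IS expressible as a sum of two squares.
Step 3: Build a representation. Group n = k² · m with k = 2 and m = 29 · 101 = 2929 (a product of primes ≡ 1 (mod 4)); a representation of m scales to one of n via (k·x)² + (k·y)² = k²(x² + y²). Each prime p ≡ 1 (mod 4) is itself a sum of two squares; find a² by testing p − a² for a perfect square:
  29: 29 − 1² = 28, 29 − 2² = 25 = 5² ⇒ 29 = 2² + 5².
  101: 101 − 1² = 100 = 10² ⇒ 101 = 1² + 10².
  Combine using the Brahmagupta–Fibonacci identity (a² + b²)(c² + d²) = (ac − bd)² + (ad + bc)² = (ac + bd)² + (ad − bc)²:
  29 · 101 = 2929: from (2² + 5²)(1² + 10²), take (2·1 − 5·10, 2·10 + 5·1) = (2 − 50, 20 + 5) = (-48, 25); dropping signs (only squares matter) gives (48, 25); check 48² + 25² = 2304 + 625 = 2929 ✓.
  Scale by k = 2: (2·48, 2·25) = (96, 50).
Step 4: Order so x ≤ y and verify: 50² + 96² = 2500 + 9216 = 11716 = n. ✓

n = 11716 = 50² + 96² (one valid representation with x ≤ y).


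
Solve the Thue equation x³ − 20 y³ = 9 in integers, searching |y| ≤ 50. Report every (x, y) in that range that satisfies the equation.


The equation is x³ - 20y³ = 9. For fixed y, x³ = 20·y³ + 9, so a solution requires the RHS to be a perfect cube.
Strategy: iterate y from -50 to 50, compute RHS = 20·y³ + 9, and check whether it is a (positive or negative) perfect cube.
Check small values of y:
  y = 0: RHS = 9 is not a perfect cube.
  y = 1: RHS = 29 is not a perfect cube.
  y = -1: RHS = -11 is not a perfect cube.
  y = 2: RHS = 169 is not a perfect cube.
  y = -2: RHS = -151 is not a perfect cube.
  y = 3: RHS = 549 is not a perfect cube.
  y = -3: RHS = -531 is not a perfect cube.
Continuing the search up to |y| = 50 finds no solutions either.
No (x, y) in the scanned range satisfies the equation.

No integer solutions with |y| ≤ 50.


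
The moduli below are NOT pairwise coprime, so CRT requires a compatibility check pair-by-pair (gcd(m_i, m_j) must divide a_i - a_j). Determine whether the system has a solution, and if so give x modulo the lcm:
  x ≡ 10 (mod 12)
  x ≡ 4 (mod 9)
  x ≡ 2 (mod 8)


Moduli 12, 9, 8 are not pairwise coprime, so CRT works modulo lcm(m_i) when all pairwise compatibility conditions hold.
Pairwise compatibility: gcd(m_i, m_j) must divide a_i - a_j for every pair.
Merge one congruence at a time:
  Start: x ≡ 10 (mod 12).
  Combine with x ≡ 4 (mod 9): gcd(12, 9) = 3; 4 - 10 = -6, which IS divisible by 3, so compatible.
    Write x = 10 + 12·t and substitute into x ≡ 4 (mod 9): 12·t ≡ 4 − 10 = -6 (mod 9).
    Divide the congruence (and modulus) by g = 3: 4·t ≡ -2 (mod 3).
    Reduce coefficients mod 3: 1·t ≡ 1 (mod 3).
    So t ≡ 1 (mod 3).
    Then x = 10 + 12·1 = 22, valid modulo lcm(12, 9) = 36: x ≡ 22 (mod 36).
  Combine with x ≡ 2 (mod 8): gcd(36, 8) = 4; 2 - 22 = -20, which IS divisible by 4, so compatible.
    Write x = 22 + 36·t and substitute into x ≡ 2 (mod 8): 36·t ≡ 2 − 22 = -20 (mod 8).
    Divide the congruence (and modulus) by g = 4: 9·t ≡ -5 (mod 2).
    Reduce coefficients mod 2: 1·t ≡ 1 (mod 2).
    So t ≡ 1 (mod 2).
    Then x = 22 + 36·1 = 58, valid modulo lcm(36, 8) = 72: x ≡ 58 (mod 72).
Verify: 58 mod 12 = 10, 58 mod 9 = 4, 58 mod 8 = 2.

x ≡ 58 (mod 72).


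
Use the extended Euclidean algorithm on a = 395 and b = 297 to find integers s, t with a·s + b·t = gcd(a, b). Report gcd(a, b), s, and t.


Euclidean algorithm on (395, 297) — divide until remainder is 0:
  395 = 1 · 297 + 98
  297 = 3 · 98 + 3
  98 = 32 · 3 + 2
  3 = 1 · 2 + 1
  2 = 2 · 1 + 0
gcd(395, 297) = 1.
Track Bezout coefficients alongside the remainders: start with r₀ = 395 = a·1 + b·0 (s = 1, t = 0) and r₁ = 297 = a·0 + b·1 (s = 0, t = 1); each new remainder r_{k+1} = r_{k-1} − q_k·r_k inherits s_{k+1} = s_{k-1} − q_k·s_k, t_{k+1} = t_{k-1} − q_k·t_k, so r_k = a·s_k + b·t_k at every step:
  q = 1: r = 98, s = 1 − 1·0 = 1, t = 0 − 1·1 = -1  (check: 395·1 + 297·(-1) = 98)
  q = 3: r = 3, s = 0 − 3·1 = -3, t = 1 − 3·(-1) = 4  (check: 395·(-3) + 297·4 = 3)
  q = 32: r = 2, s = 1 − 32·(-3) = 97, t = -1 − 32·4 = -129  (check: 395·97 + 297·(-129) = 2)
  q = 1: r = 1, s = -3 − 1·97 = -100, t = 4 − 1·(-129) = 133  (check: 395·(-100) + 297·133 = 1)
The row with r = 1 (the gcd) gives the Bezout coefficients s = -100, t = 133.
Result: 395 · (-100) + 297 · (133) = 1.

gcd(395, 297) = 1; s = -100, t = 133 (check: 395·(-100) + 297·133 = 1).


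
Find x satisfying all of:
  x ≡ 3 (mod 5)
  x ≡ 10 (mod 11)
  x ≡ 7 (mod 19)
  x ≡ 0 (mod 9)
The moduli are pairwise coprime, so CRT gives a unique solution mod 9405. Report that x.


Product of moduli M = 5 · 11 · 19 · 9 = 9405.
Merge one congruence at a time:
  Start: x ≡ 3 (mod 5).
  Combine with x ≡ 10 (mod 11); new modulus lcm = 55.
    Write x = 3 + 5·t and substitute into x ≡ 10 (mod 11): 5·t ≡ 10 − 3 = 7 (mod 11).
    The inverse of 5 mod 11 is 9 (since 5·9 = 45 = 4·11 + 1), so t ≡ 9·7 = 63 ≡ 8 (mod 11).
    Then x = 3 + 5·8 = 43, valid modulo lcm(5, 11) = 55: x ≡ 43 (mod 55).
  Combine with x ≡ 7 (mod 19); new modulus lcm = 1045.
    Write x = 43 + 55·t and substitute into x ≡ 7 (mod 19): 55·t ≡ 7 − 43 = -36 (mod 19).
    Reduce coefficients mod 19: 17·t ≡ 2 (mod 19).
    The inverse of 17 mod 19 is 9 (since 17·9 = 153 = 8·19 + 1), so t ≡ 9·2 = 18 ≡ 18 (mod 19).
    Then x = 43 + 55·18 = 1033, valid modulo lcm(55, 19) = 1045: x ≡ 1033 (mod 1045).
  Combine with x ≡ 0 (mod 9); new modulus lcm = 9405.
    Write x = 1033 + 1045·t and substitute into x ≡ 0 (mod 9): 1045·t ≡ 0 − 1033 = -1033 (mod 9).
    Reduce coefficients mod 9: 1·t ≡ 2 (mod 9).
    So t ≡ 2 (mod 9).
    Then x = 1033 + 1045·2 = 3123, valid modulo lcm(1045, 9) = 9405: x ≡ 3123 (mod 9405).
Verify against each original: 3123 mod 5 = 3, 3123 mod 11 = 10, 3123 mod 19 = 7, 3123 mod 9 = 0.

x ≡ 3123 (mod 9405).


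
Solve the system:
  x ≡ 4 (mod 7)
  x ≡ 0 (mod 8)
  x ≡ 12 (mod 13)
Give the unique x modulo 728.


Moduli 7, 8, 13 are pairwise coprime; by CRT there is a unique solution modulo M = 7 · 8 · 13 = 728.
Solve pairwise, accumulating the modulus:
  Start with x ≡ 4 (mod 7).
  Combine with x ≡ 0 (mod 8): since gcd(7, 8) = 1, we get a unique residue mod 56.
    Write x = 4 + 7·t and substitute into x ≡ 0 (mod 8): 7·t ≡ 0 − 4 = -4 (mod 8).
    Reduce coefficients mod 8: 7·t ≡ 4 (mod 8).
    The inverse of 7 mod 8 is 7 (since 7·7 = 49 = 6·8 + 1), so t ≡ 7·4 = 28 ≡ 4 (mod 8).
    Then x = 4 + 7·4 = 32, valid modulo lcm(7, 8) = 56: x ≡ 32 (mod 56).
  Combine with x ≡ 12 (mod 13): since gcd(56, 13) = 1, we get a unique residue mod 728.
    Write x = 32 + 56·t and substitute into x ≡ 12 (mod 13): 56·t ≡ 12 − 32 = -20 (mod 13).
    Reduce coefficients mod 13: 4·t ≡ 6 (mod 13).
    The inverse of 4 mod 13 is 10 (since 4·10 = 40 = 3·13 + 1), so t ≡ 10·6 = 60 ≡ 8 (mod 13).
    Then x = 32 + 56·8 = 480, valid modulo lcm(56, 13) = 728: x ≡ 480 (mod 728).
Verify: 480 mod 7 = 4 ✓, 480 mod 8 = 0 ✓, 480 mod 13 = 12 ✓.

x ≡ 480 (mod 728).


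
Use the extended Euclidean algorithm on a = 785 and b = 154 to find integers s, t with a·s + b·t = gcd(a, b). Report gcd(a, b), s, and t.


Euclidean algorithm on (785, 154) — divide until remainder is 0:
  785 = 5 · 154 + 15
  154 = 10 · 15 + 4
  15 = 3 · 4 + 3
  4 = 1 · 3 + 1
  3 = 3 · 1 + 0
gcd(785, 154) = 1.
Track Bezout coefficients alongside the remainders: start with r₀ = 785 = a·1 + b·0 (s = 1, t = 0) and r₁ = 154 = a·0 + b·1 (s = 0, t = 1); each new remainder r_{k+1} = r_{k-1} − q_k·r_k inherits s_{k+1} = s_{k-1} − q_k·s_k, t_{k+1} = t_{k-1} − q_k·t_k, so r_k = a·s_k + b·t_k at every step:
  q = 5: r = 15, s = 1 − 5·0 = 1, t = 0 − 5·1 = -5  (check: 785·1 + 154·(-5) = 15)
  q = 10: r = 4, s = 0 − 10·1 = -10, t = 1 − 10·(-5) = 51  (check: 785·(-10) + 154·51 = 4)
  q = 3: r = 3, s = 1 − 3·(-10) = 31, t = -5 − 3·51 = -158  (check: 785·31 + 154·(-158) = 3)
  q = 1: r = 1, s = -10 − 1·31 = -41, t = 51 − 1·(-158) = 209  (check: 785·(-41) + 154·209 = 1)
The row with r = 1 (the gcd) gives the Bezout coefficients s = -41, t = 209.
Result: 785 · (-41) + 154 · (209) = 1.

gcd(785, 154) = 1; s = -41, t = 209 (check: 785·(-41) + 154·209 = 1).


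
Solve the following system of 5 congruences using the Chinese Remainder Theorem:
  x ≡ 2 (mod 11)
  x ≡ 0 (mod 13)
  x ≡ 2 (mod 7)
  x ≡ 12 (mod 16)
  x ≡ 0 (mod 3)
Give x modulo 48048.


Product of moduli M = 11 · 13 · 7 · 16 · 3 = 48048.
Merge one congruence at a time:
  Start: x ≡ 2 (mod 11).
  Combine with x ≡ 0 (mod 13); new modulus lcm = 143.
    Write x = 2 + 11·t and substitute into x ≡ 0 (mod 13): 11·t ≡ 0 − 2 = -2 (mod 13).
    Reduce coefficients mod 13: 11·t ≡ 11 (mod 13).
    The inverse of 11 mod 13 is 6 (since 11·6 = 66 = 5·13 + 1), so t ≡ 6·11 = 66 ≡ 1 (mod 13).
    Then x = 2 + 11·1 = 13, valid modulo lcm(11, 13) = 143: x ≡ 13 (mod 143).
  Combine with x ≡ 2 (mod 7); new modulus lcm = 1001.
    Write x = 13 + 143·t and substitute into x ≡ 2 (mod 7): 143·t ≡ 2 − 13 = -11 (mod 7).
    Reduce coefficients mod 7: 3·t ≡ 3 (mod 7).
    The inverse of 3 mod 7 is 5 (since 3·5 = 15 = 2·7 + 1), so t ≡ 5·3 = 15 ≡ 1 (mod 7).
    Then x = 13 + 143·1 = 156, valid modulo lcm(143, 7) = 1001: x ≡ 156 (mod 1001).
  Combine with x ≡ 12 (mod 16); new modulus lcm = 16016.
    Write x = 156 + 1001·t and substitute into x ≡ 12 (mod 16): 1001·t ≡ 12 − 156 = -144 (mod 16).
    Reduce coefficients mod 16: 9·t ≡ 0 (mod 16).
    The inverse of 9 mod 16 is 9 (since 9·9 = 81 = 5·16 + 1), so t ≡ 9·0 = 0 ≡ 0 (mod 16).
    Then x = 156 + 1001·0 = 156, valid modulo lcm(1001, 16) = 16016: x ≡ 156 (mod 16016).
  Combine with x ≡ 0 (mod 3); new modulus lcm = 48048.
    Write x = 156 + 16016·t and substitute into x ≡ 0 (mod 3): 16016·t ≡ 0 − 156 = -156 (mod 3).
    Reduce coefficients mod 3: 2·t ≡ 0 (mod 3).
    The inverse of 2 mod 3 is 2 (since 2·2 = 4 = 1·3 + 1), so t ≡ 2·0 = 0 ≡ 0 (mod 3).
    Then x = 156 + 16016·0 = 156, valid modulo lcm(16016, 3) = 48048: x ≡ 156 (mod 48048).
Verify against each original: 156 mod 11 = 2, 156 mod 13 = 0, 156 mod 7 = 2, 156 mod 16 = 12, 156 mod 3 = 0.

x ≡ 156 (mod 48048).


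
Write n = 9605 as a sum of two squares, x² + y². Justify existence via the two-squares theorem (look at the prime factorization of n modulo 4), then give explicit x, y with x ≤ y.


Step 1: Factor n = 9605 = 5 · 17 · 113.
Step 2: Check the mod-4 condition on each prime factor: 5 ≡ 1 (mod 4), exponent 1; 17 ≡ 1 (mod 4), exponent 1; 113 ≡ 1 (mod 4), exponent 1.
All primes ≡ 3 (mod 4) appear to even exponent (or don't appear), so by the two-squares theorem n IS expressible as a sum of two squares.
Step 3: Build a representation. Here n = 5 · 17 · 113 is a product of primes ≡ 1 (mod 4). Each prime p ≡ 1 (mod 4) is itself a sum of two squares; find a² by testing p − a² for a perfect square:
  5: 5 − 1² = 4 = 2² ⇒ 5 = 1² + 2².
  17: 17 − 1² = 16 = 4² ⇒ 17 = 1² + 4².
  113: 113 − 1² = 112, 113 − 2² = 109, 113 − 3² = 104, 113 − 4² = 97, 113 − 5² = 88, 113 − 6² = 77, 113 − 7² = 64 = 8² ⇒ 113 = 7² + 8².
  Combine using the Brahmagupta–Fibonacci identity (a² + b²)(c² + d²) = (ac − bd)² + (ad + bc)² = (ac + bd)² + (ad − bc)²:
  5 · 17 = 85: from (1² + 2²)(1² + 4²), take (1·1 − 2·4, 1·4 + 2·1) = (1 − 8, 4 + 2) = (-7, 6); dropping signs (only squares matter) gives (7, 6); check 7² + 6² = 49 + 36 = 85 ✓.
  85 · 113 = 9605: from (7² + 6²)(7² + 8²), take (7·7 − 6·8, 7·8 + 6·7) = (49 − 48, 56 + 42) = (1, 98); check 1² + 98² = 1 + 9604 = 9605 ✓.
Step 4: Order so x ≤ y and verify: 1² + 98² = 1 + 9604 = 9605 = n. ✓

n = 9605 = 1² + 98² (one valid representation with x ≤ y).


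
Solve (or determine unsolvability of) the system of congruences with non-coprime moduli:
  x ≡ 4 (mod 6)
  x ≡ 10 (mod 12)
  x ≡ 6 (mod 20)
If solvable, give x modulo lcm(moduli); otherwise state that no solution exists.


Moduli 6, 12, 20 are not pairwise coprime, so CRT works modulo lcm(m_i) when all pairwise compatibility conditions hold.
Pairwise compatibility: gcd(m_i, m_j) must divide a_i - a_j for every pair.
Merge one congruence at a time:
  Start: x ≡ 4 (mod 6).
  Combine with x ≡ 10 (mod 12): gcd(6, 12) = 6; 10 - 4 = 6, which IS divisible by 6, so compatible.
    Write x = 4 + 6·t and substitute into x ≡ 10 (mod 12): 6·t ≡ 10 − 4 = 6 (mod 12).
    Divide the congruence (and modulus) by g = 6: 1·t ≡ 1 (mod 2).
    So t ≡ 1 (mod 2).
    Then x = 4 + 6·1 = 10, valid modulo lcm(6, 12) = 12: x ≡ 10 (mod 12).
  Combine with x ≡ 6 (mod 20): gcd(12, 20) = 4; 6 - 10 = -4, which IS divisible by 4, so compatible.
    Write x = 10 + 12·t and substitute into x ≡ 6 (mod 20): 12·t ≡ 6 − 10 = -4 (mod 20).
    Divide the congruence (and modulus) by g = 4: 3·t ≡ -1 (mod 5).
    Reduce coefficients mod 5: 3·t ≡ 4 (mod 5).
    The inverse of 3 mod 5 is 2 (since 3·2 = 6 = 1·5 + 1), so t ≡ 2·4 = 8 ≡ 3 (mod 5).
    Then x = 10 + 12·3 = 46, valid modulo lcm(12, 20) = 60: x ≡ 46 (mod 60).
Verify: 46 mod 6 = 4, 46 mod 12 = 10, 46 mod 20 = 6.

x ≡ 46 (mod 60).


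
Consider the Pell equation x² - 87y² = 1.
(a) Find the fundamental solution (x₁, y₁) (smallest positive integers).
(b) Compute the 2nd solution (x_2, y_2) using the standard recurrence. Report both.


Step 1: Find the fundamental solution (x₁, y₁) of x² - 87y² = 1.
  Expand √87 as a continued fraction. a₀ = ⌊√87⌋ = 9; iterate m_{k+1} = d_k·a_k − m_k, d_{k+1} = (87 − m_{k+1}²)/d_k, a_{k+1} = ⌊(a₀ + m_{k+1})/d_{k+1}⌋ (starting m₀ = 0, d₀ = 1), with convergents p_k = a_k·p_{k-1} + p_{k-2}, q_k = a_k·q_{k-1} + q_{k-2} (p₋₁ = 1, q₋₁ = 0):
  k = 0: a₀ = 9; p₀/q₀ = 9/1; p₀² − 87·q₀² = 81 − 87 = -6.
  k = 1: m = 9, d = 6, a = ⌊(9 + 9)/6⌋ = 3; p/q = (3·9 + 1)/(3·1 + 0) = 28/3; p² − 87·q² = 784 − 783 = 1.
  The first convergent with p² − 87·q² = 1 gives the fundamental solution (x₁, y₁) = (28, 3).
Step 2: Apply the recurrence (x_{n+1}, y_{n+1}) = (x₁x_n + 87y₁y_n, x₁y_n + y₁x_n) repeatedly.
  From (x_1, y_1) = (28, 3): x_2 = 28·28 + 87·3·3 = 1567; y_2 = 28·3 + 3·28 = 168.
Step 3: Verify x_2² - 87·y_2² = 2455489 - 2455488 = 1 (should be 1). ✓

(x_1, y_1) = (28, 3); (x_2, y_2) = (1567, 168).


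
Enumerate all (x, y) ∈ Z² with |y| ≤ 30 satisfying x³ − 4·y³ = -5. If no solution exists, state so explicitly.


The equation is x³ - 4y³ = -5. For fixed y, x³ = 4·y³ − 5, so a solution requires the RHS to be a perfect cube.
Strategy: iterate y from -30 to 30, compute RHS = 4·y³ − 5, and check whether it is a (positive or negative) perfect cube.
Check small values of y:
  y = 0: RHS = -5 is not a perfect cube.
  y = 1: RHS = -1 = (-1)³ ⇒ x = -1 works.
  y = -1: RHS = -9 is not a perfect cube.
  y = 2: RHS = 27 = (3)³ ⇒ x = 3 works.
  y = -2: RHS = -37 is not a perfect cube.
  y = 3: RHS = 103 is not a perfect cube.
  y = -3: RHS = -113 is not a perfect cube.
Continuing the search up to |y| = 30 finds no further solutions beyond those listed.
Collected solutions: (-1, 1), (3, 2).

Solutions (with |y| ≤ 30): (-1, 1), (3, 2).


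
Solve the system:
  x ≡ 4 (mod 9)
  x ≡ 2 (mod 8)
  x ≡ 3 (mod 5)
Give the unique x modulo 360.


Moduli 9, 8, 5 are pairwise coprime; by CRT there is a unique solution modulo M = 9 · 8 · 5 = 360.
Solve pairwise, accumulating the modulus:
  Start with x ≡ 4 (mod 9).
  Combine with x ≡ 2 (mod 8): since gcd(9, 8) = 1, we get a unique residue mod 72.
    Write x = 4 + 9·t and substitute into x ≡ 2 (mod 8): 9·t ≡ 2 − 4 = -2 (mod 8).
    Reduce coefficients mod 8: 1·t ≡ 6 (mod 8).
    So t ≡ 6 (mod 8).
    Then x = 4 + 9·6 = 58, valid modulo lcm(9, 8) = 72: x ≡ 58 (mod 72).
  Combine with x ≡ 3 (mod 5): since gcd(72, 5) = 1, we get a unique residue mod 360.
    Write x = 58 + 72·t and substitute into x ≡ 3 (mod 5): 72·t ≡ 3 − 58 = -55 (mod 5).
    Reduce coefficients mod 5: 2·t ≡ 0 (mod 5).
    The inverse of 2 mod 5 is 3 (since 2·3 = 6 = 1·5 + 1), so t ≡ 3·0 = 0 ≡ 0 (mod 5).
    Then x = 58 + 72·0 = 58, valid modulo lcm(72, 5) = 360: x ≡ 58 (mod 360).
Verify: 58 mod 9 = 4 ✓, 58 mod 8 = 2 ✓, 58 mod 5 = 3 ✓.

x ≡ 58 (mod 360).


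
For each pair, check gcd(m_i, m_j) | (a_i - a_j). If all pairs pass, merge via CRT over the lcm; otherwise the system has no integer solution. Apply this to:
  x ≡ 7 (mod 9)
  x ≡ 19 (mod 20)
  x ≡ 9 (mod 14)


Moduli 9, 20, 14 are not pairwise coprime, so CRT works modulo lcm(m_i) when all pairwise compatibility conditions hold.
Pairwise compatibility: gcd(m_i, m_j) must divide a_i - a_j for every pair.
Merge one congruence at a time:
  Start: x ≡ 7 (mod 9).
  Combine with x ≡ 19 (mod 20): gcd(9, 20) = 1; 19 - 7 = 12, which IS divisible by 1, so compatible.
    Write x = 7 + 9·t and substitute into x ≡ 19 (mod 20): 9·t ≡ 19 − 7 = 12 (mod 20).
    The inverse of 9 mod 20 is 9 (since 9·9 = 81 = 4·20 + 1), so t ≡ 9·12 = 108 ≡ 8 (mod 20).
    Then x = 7 + 9·8 = 79, valid modulo lcm(9, 20) = 180: x ≡ 79 (mod 180).
  Combine with x ≡ 9 (mod 14): gcd(180, 14) = 2; 9 - 79 = -70, which IS divisible by 2, so compatible.
    Write x = 79 + 180·t and substitute into x ≡ 9 (mod 14): 180·t ≡ 9 − 79 = -70 (mod 14).
    Divide the congruence (and modulus) by g = 2: 90·t ≡ -35 (mod 7).
    Reduce coefficients mod 7: 6·t ≡ 0 (mod 7).
    The inverse of 6 mod 7 is 6 (since 6·6 = 36 = 5·7 + 1), so t ≡ 6·0 = 0 ≡ 0 (mod 7).
    Then x = 79 + 180·0 = 79, valid modulo lcm(180, 14) = 1260: x ≡ 79 (mod 1260).
Verify: 79 mod 9 = 7, 79 mod 20 = 19, 79 mod 14 = 9.

x ≡ 79 (mod 1260).


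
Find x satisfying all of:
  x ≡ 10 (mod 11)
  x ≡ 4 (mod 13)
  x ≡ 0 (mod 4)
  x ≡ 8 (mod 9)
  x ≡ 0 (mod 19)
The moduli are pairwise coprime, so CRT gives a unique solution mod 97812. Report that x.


Product of moduli M = 11 · 13 · 4 · 9 · 19 = 97812.
Merge one congruence at a time:
  Start: x ≡ 10 (mod 11).
  Combine with x ≡ 4 (mod 13); new modulus lcm = 143.
    Write x = 10 + 11·t and substitute into x ≡ 4 (mod 13): 11·t ≡ 4 − 10 = -6 (mod 13).
    Reduce coefficients mod 13: 11·t ≡ 7 (mod 13).
    The inverse of 11 mod 13 is 6 (since 11·6 = 66 = 5·13 + 1), so t ≡ 6·7 = 42 ≡ 3 (mod 13).
    Then x = 10 + 11·3 = 43, valid modulo lcm(11, 13) = 143: x ≡ 43 (mod 143).
  Combine with x ≡ 0 (mod 4); new modulus lcm = 572.
    Write x = 43 + 143·t and substitute into x ≡ 0 (mod 4): 143·t ≡ 0 − 43 = -43 (mod 4).
    Reduce coefficients mod 4: 3·t ≡ 1 (mod 4).
    The inverse of 3 mod 4 is 3 (since 3·3 = 9 = 2·4 + 1), so t ≡ 3·1 = 3 ≡ 3 (mod 4).
    Then x = 43 + 143·3 = 472, valid modulo lcm(143, 4) = 572: x ≡ 472 (mod 572).
  Combine with x ≡ 8 (mod 9); new modulus lcm = 5148.
    Write x = 472 + 572·t and substitute into x ≡ 8 (mod 9): 572·t ≡ 8 − 472 = -464 (mod 9).
    Reduce coefficients mod 9: 5·t ≡ 4 (mod 9).
    The inverse of 5 mod 9 is 2 (since 5·2 = 10 = 1·9 + 1), so t ≡ 2·4 = 8 ≡ 8 (mod 9).
    Then x = 472 + 572·8 = 5048, valid modulo lcm(572, 9) = 5148: x ≡ 5048 (mod 5148).
  Combine with x ≡ 0 (mod 19); new modulus lcm = 97812.
    Write x = 5048 + 5148·t and substitute into x ≡ 0 (mod 19): 5148·t ≡ 0 − 5048 = -5048 (mod 19).
    Reduce coefficients mod 19: 18·t ≡ 6 (mod 19).
    The inverse of 18 mod 19 is 18 (since 18·18 = 324 = 17·19 + 1), so t ≡ 18·6 = 108 ≡ 13 (mod 19).
    Then x = 5048 + 5148·13 = 71972, valid modulo lcm(5148, 19) = 97812: x ≡ 71972 (mod 97812).
Verify against each original: 71972 mod 11 = 10, 71972 mod 13 = 4, 71972 mod 4 = 0, 71972 mod 9 = 8, 71972 mod 19 = 0.

x ≡ 71972 (mod 97812).


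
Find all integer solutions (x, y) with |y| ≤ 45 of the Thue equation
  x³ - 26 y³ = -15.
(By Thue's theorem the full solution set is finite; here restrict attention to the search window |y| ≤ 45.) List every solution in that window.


The equation is x³ - 26y³ = -15. For fixed y, x³ = 26·y³ − 15, so a solution requires the RHS to be a perfect cube.
Strategy: iterate y from -45 to 45, compute RHS = 26·y³ − 15, and check whether it is a (positive or negative) perfect cube.
Check small values of y:
  y = 0: RHS = -15 is not a perfect cube.
  y = 1: RHS = 11 is not a perfect cube.
  y = -1: RHS = -41 is not a perfect cube.
  y = 2: RHS = 193 is not a perfect cube.
  y = -2: RHS = -223 is not a perfect cube.
  y = 3: RHS = 687 is not a perfect cube.
  y = -3: RHS = -717 is not a perfect cube.
Continuing the search up to |y| = 45 finds no solutions either.
No (x, y) in the scanned range satisfies the equation.

No integer solutions with |y| ≤ 45.


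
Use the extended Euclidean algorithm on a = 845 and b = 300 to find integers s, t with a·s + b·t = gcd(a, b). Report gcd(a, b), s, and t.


Euclidean algorithm on (845, 300) — divide until remainder is 0:
  845 = 2 · 300 + 245
  300 = 1 · 245 + 55
  245 = 4 · 55 + 25
  55 = 2 · 25 + 5
  25 = 5 · 5 + 0
gcd(845, 300) = 5.
Track Bezout coefficients alongside the remainders: start with r₀ = 845 = a·1 + b·0 (s = 1, t = 0) and r₁ = 300 = a·0 + b·1 (s = 0, t = 1); each new remainder r_{k+1} = r_{k-1} − q_k·r_k inherits s_{k+1} = s_{k-1} − q_k·s_k, t_{k+1} = t_{k-1} − q_k·t_k, so r_k = a·s_k + b·t_k at every step:
  q = 2: r = 245, s = 1 − 2·0 = 1, t = 0 − 2·1 = -2  (check: 845·1 + 300·(-2) = 245)
  q = 1: r = 55, s = 0 − 1·1 = -1, t = 1 − 1·(-2) = 3  (check: 845·(-1) + 300·3 = 55)
  q = 4: r = 25, s = 1 − 4·(-1) = 5, t = -2 − 4·3 = -14  (check: 845·5 + 300·(-14) = 25)
  q = 2: r = 5, s = -1 − 2·5 = -11, t = 3 − 2·(-14) = 31  (check: 845·(-11) + 300·31 = 5)
The row with r = 5 (the gcd) gives the Bezout coefficients s = -11, t = 31.
Result: 845 · (-11) + 300 · (31) = 5.

gcd(845, 300) = 5; s = -11, t = 31 (check: 845·(-11) + 300·31 = 5).


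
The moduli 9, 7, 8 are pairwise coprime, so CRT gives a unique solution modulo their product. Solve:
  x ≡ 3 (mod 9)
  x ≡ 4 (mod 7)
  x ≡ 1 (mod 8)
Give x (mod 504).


Moduli 9, 7, 8 are pairwise coprime; by CRT there is a unique solution modulo M = 9 · 7 · 8 = 504.
Solve pairwise, accumulating the modulus:
  Start with x ≡ 3 (mod 9).
  Combine with x ≡ 4 (mod 7): since gcd(9, 7) = 1, we get a unique residue mod 63.
    Write x = 3 + 9·t and substitute into x ≡ 4 (mod 7): 9·t ≡ 4 − 3 = 1 (mod 7).
    Reduce coefficients mod 7: 2·t ≡ 1 (mod 7).
    The inverse of 2 mod 7 is 4 (since 2·4 = 8 = 1·7 + 1), so t ≡ 4·1 = 4 ≡ 4 (mod 7).
    Then x = 3 + 9·4 = 39, valid modulo lcm(9, 7) = 63: x ≡ 39 (mod 63).
  Combine with x ≡ 1 (mod 8): since gcd(63, 8) = 1, we get a unique residue mod 504.
    Write x = 39 + 63·t and substitute into x ≡ 1 (mod 8): 63·t ≡ 1 − 39 = -38 (mod 8).
    Reduce coefficients mod 8: 7·t ≡ 2 (mod 8).
    The inverse of 7 mod 8 is 7 (since 7·7 = 49 = 6·8 + 1), so t ≡ 7·2 = 14 ≡ 6 (mod 8).
    Then x = 39 + 63·6 = 417, valid modulo lcm(63, 8) = 504: x ≡ 417 (mod 504).
Verify: 417 mod 9 = 3 ✓, 417 mod 7 = 4 ✓, 417 mod 8 = 1 ✓.

x ≡ 417 (mod 504).


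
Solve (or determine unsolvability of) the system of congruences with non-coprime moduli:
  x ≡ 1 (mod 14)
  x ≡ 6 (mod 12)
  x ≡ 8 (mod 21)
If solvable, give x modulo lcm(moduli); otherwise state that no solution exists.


Moduli 14, 12, 21 are not pairwise coprime, so CRT works modulo lcm(m_i) when all pairwise compatibility conditions hold.
Pairwise compatibility: gcd(m_i, m_j) must divide a_i - a_j for every pair.
Merge one congruence at a time:
  Start: x ≡ 1 (mod 14).
  Combine with x ≡ 6 (mod 12): gcd(14, 12) = 2, and 6 - 1 = 5 is NOT divisible by 2.
    ⇒ system is inconsistent (no integer solution).

No solution (the system is inconsistent).
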